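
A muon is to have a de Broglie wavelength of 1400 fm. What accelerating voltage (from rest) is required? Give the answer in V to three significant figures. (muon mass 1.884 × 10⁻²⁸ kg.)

V = 3710 V

p = h/λ = 6.626 × 10⁻³⁴ / 1.400 × 10⁻¹² = 4.733 × 10⁻²² kg·m/s.
KE = p²/(2m) = 5.945 × 10⁻¹⁶ J.
V = KE/e = 5.945 × 10⁻¹⁶ / (1.602 × 10⁻¹⁹) = 3710 V.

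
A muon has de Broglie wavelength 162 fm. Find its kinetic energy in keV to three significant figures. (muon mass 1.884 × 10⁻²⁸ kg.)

p = h/λ = 6.626 × 10⁻³⁴ / 1.620 × 10⁻¹³ = 4.090 × 10⁻²¹ kg·m/s.
KE = p²/(2m) = (4.090 × 10⁻²¹)² / (2 × 1.884 × 10⁻²⁸) = 4.440 × 10⁻¹⁴ J = 277 keV.

KE = 277 keV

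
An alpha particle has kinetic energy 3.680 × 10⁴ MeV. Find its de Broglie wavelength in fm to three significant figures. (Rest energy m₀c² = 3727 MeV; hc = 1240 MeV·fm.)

Total energy E = KE + m₀c² = 3.680 × 10⁴ + 3727 = 40527 MeV.
(pc)² = E² − (m₀c²)² = (40527)² − (3727)² = 1.629 × 10⁹ MeV², so pc = 4.036 × 10⁴ MeV.
λ = hc/(pc) = 1240 MeV·fm / 4.036 × 10⁴ MeV = 0.0307 fm.

λ = 0.0307 fm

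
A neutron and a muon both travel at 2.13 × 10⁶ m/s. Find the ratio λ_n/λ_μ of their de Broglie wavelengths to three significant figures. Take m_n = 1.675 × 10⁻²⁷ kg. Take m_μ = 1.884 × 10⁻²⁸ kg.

At fixed v, p = mv so λ = h/(mv) ∝ 1/m.
λ_n/λ_μ = m_μ/m_n = 1.884 × 10⁻²⁸/1.675 × 10⁻²⁷ = 0.112.

λ_n/λ_μ = 0.112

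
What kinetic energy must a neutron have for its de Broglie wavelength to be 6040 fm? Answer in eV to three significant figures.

KE = 22.4 eV

p = h/λ = 6.626 × 10⁻³⁴ / 6.040 × 10⁻¹² = 1.097 × 10⁻²² kg·m/s.
KE = p²/(2m) = (1.097 × 10⁻²²)² / (2 × 1.675 × 10⁻²⁷) = 3.592 × 10⁻¹⁸ J = 22.4 eV.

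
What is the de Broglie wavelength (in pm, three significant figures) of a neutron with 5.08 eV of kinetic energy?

λ = 12.7 pm

KE = 5.08 eV = 8.138 × 10⁻¹⁹ J.
p = √(2mKE) = √(2 × 1.675 × 10⁻²⁷ × 8.138 × 10⁻¹⁹) = 5.221 × 10⁻²³ kg·m/s.
λ = h/p = 6.626 × 10⁻³⁴ / 5.221 × 10⁻²³ = 1.27 × 10⁻¹¹ m = 12.7 pm.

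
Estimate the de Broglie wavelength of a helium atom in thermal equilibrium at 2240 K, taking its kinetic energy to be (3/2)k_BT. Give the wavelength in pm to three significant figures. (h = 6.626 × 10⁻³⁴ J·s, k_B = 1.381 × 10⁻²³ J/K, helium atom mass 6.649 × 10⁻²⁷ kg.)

KE = (3/2)k_BT = 1.5 × 1.381 × 10⁻²³ × 2240 = 4.640 × 10⁻²⁰ J.
p = √(2mKE) = √(2 × 6.649 × 10⁻²⁷ × 4.640 × 10⁻²⁰) = 2.484 × 10⁻²³ kg·m/s.
λ = h/p = 2.67 × 10⁻¹¹ m = 26.7 pm.

λ = 26.7 pm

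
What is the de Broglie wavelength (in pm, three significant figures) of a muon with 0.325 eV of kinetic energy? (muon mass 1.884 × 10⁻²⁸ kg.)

λ = 150 pm

KE = 0.325 eV = 5.207 × 10⁻²⁰ J.
p = √(2mKE) = √(2 × 1.884 × 10⁻²⁸ × 5.207 × 10⁻²⁰) = 4.429 × 10⁻²⁴ kg·m/s.
λ = h/p = 6.626 × 10⁻³⁴ / 4.429 × 10⁻²⁴ = 1.50 × 10⁻¹⁰ m = 150 pm.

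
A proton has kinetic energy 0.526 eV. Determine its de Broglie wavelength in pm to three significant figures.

KE = 0.526 eV = 8.427 × 10⁻²⁰ J.
p = √(2mKE) = √(2 × 1.673 × 10⁻²⁷ × 8.427 × 10⁻²⁰) = 1.679 × 10⁻²³ kg·m/s.
λ = h/p = 6.626 × 10⁻³⁴ / 1.679 × 10⁻²³ = 3.95 × 10⁻¹¹ m = 39.5 pm.

λ = 39.5 pm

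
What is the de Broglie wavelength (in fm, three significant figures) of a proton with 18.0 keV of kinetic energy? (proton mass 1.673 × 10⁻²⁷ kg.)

KE = 18.0 keV = 2.884 × 10⁻¹⁵ J.
p = √(2mKE) = √(2 × 1.673 × 10⁻²⁷ × 2.884 × 10⁻¹⁵) = 3.106 × 10⁻²¹ kg·m/s.
λ = h/p = 6.626 × 10⁻³⁴ / 3.106 × 10⁻²¹ = 2.13 × 10⁻¹³ m = 213 fm.

λ = 213 fm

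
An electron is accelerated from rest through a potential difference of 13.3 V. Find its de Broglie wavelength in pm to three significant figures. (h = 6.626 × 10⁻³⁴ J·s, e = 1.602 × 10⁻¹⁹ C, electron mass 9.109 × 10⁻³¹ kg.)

λ = 336 pm

KE = eV = 1.602 × 10⁻¹⁹ × 13.30 = 2.131 × 10⁻¹⁸ J.
p = √(2mKE) = √(2 × 9.109 × 10⁻³¹ × 2.131 × 10⁻¹⁸) = 1.970 × 10⁻²⁴ kg·m/s.
λ = h/p = 6.626 × 10⁻³⁴ / 1.970 × 10⁻²⁴ = 3.36 × 10⁻¹⁰ m = 336 pm.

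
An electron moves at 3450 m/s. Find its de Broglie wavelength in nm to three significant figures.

p = mv = 9.109 × 10⁻³¹ × 3450 = 3.143 × 10⁻²⁷ kg·m/s.
λ = h/p = 6.626 × 10⁻³⁴ / 3.143 × 10⁻²⁷ = 2.11 × 10⁻⁷ m = 211 nm.

λ = 211 nm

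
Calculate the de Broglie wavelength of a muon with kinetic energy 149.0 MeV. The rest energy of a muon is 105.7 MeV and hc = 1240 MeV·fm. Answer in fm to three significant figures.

λ = 5.35 fm

Total energy E = KE + m₀c² = 149.0 + 105.7 = 254.7 MeV.
(pc)² = E² − (m₀c²)² = (254.7)² − (105.7)² = 5.370 × 10⁴ MeV², so pc = 231.7 MeV.
λ = hc/(pc) = 1240 MeV·fm / 231.7 MeV = 5.35 fm.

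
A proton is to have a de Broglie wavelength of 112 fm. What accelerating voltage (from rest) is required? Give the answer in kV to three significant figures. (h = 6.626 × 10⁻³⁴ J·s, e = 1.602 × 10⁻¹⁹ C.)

p = h/λ = 6.626 × 10⁻³⁴ / 1.120 × 10⁻¹³ = 5.916 × 10⁻²¹ kg·m/s.
KE = p²/(2m) = 1.046 × 10⁻¹⁴ J.
V = KE/e = 1.046 × 10⁻¹⁴ / (1.602 × 10⁻¹⁹) = 65.3 kV.

V = 65.3 kV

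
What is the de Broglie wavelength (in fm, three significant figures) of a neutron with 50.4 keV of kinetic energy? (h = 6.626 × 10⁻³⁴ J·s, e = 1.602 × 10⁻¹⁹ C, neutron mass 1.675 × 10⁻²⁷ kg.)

λ = 127 fm

KE = 50.4 keV = 8.074 × 10⁻¹⁵ J.
p = √(2mKE) = √(2 × 1.675 × 10⁻²⁷ × 8.074 × 10⁻¹⁵) = 5.201 × 10⁻²¹ kg·m/s.
λ = h/p = 6.626 × 10⁻³⁴ / 5.201 × 10⁻²¹ = 1.27 × 10⁻¹³ m = 127 fm.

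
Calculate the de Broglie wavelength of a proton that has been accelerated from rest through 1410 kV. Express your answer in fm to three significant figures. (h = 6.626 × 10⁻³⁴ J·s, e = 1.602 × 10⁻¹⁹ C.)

λ = 24.1 fm

KE = eV = 1.602 × 10⁻¹⁹ × 1.410 × 10⁶ = 2.259 × 10⁻¹³ J.
p = √(2mKE) = √(2 × 1.673 × 10⁻²⁷ × 2.259 × 10⁻¹³) = 2.749 × 10⁻²⁰ kg·m/s.
λ = h/p = 6.626 × 10⁻³⁴ / 2.749 × 10⁻²⁰ = 2.41 × 10⁻¹⁴ m = 24.1 fm.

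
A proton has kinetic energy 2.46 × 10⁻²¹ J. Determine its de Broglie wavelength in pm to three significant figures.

p = √(2mKE) = √(2 × 1.673 × 10⁻²⁷ × 2.460 × 10⁻²¹) = 2.869 × 10⁻²⁴ kg·m/s.
λ = h/p = 6.626 × 10⁻³⁴ / 2.869 × 10⁻²⁴ = 2.31 × 10⁻¹⁰ m = 231 pm.

λ = 231 pm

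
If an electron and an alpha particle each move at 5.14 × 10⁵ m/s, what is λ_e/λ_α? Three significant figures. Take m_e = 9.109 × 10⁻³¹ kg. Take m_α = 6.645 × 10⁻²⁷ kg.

λ_e/λ_α = 7290

At fixed v, p = mv so λ = h/(mv) ∝ 1/m.
λ_e/λ_α = m_α/m_e = 6.645 × 10⁻²⁷/9.109 × 10⁻³¹ = 7290.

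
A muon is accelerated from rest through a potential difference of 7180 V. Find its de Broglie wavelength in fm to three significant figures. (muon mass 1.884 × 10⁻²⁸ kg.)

KE = eV = 1.602 × 10⁻¹⁹ × 7180 = 1.150 × 10⁻¹⁵ J.
p = √(2mKE) = √(2 × 1.884 × 10⁻²⁸ × 1.150 × 10⁻¹⁵) = 6.583 × 10⁻²² kg·m/s.
λ = h/p = 6.626 × 10⁻³⁴ / 6.583 × 10⁻²² = 1.01 × 10⁻¹² m = 1010 fm.

λ = 1010 fm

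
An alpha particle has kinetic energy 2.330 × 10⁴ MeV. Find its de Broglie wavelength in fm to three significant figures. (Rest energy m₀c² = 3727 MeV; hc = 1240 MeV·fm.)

λ = 0.0463 fm

Total energy E = KE + m₀c² = 2.330 × 10⁴ + 3727 = 27027 MeV.
(pc)² = E² − (m₀c²)² = (27027)² − (3727)² = 7.166 × 10⁸ MeV², so pc = 2.677 × 10⁴ MeV.
λ = hc/(pc) = 1240 MeV·fm / 2.677 × 10⁴ MeV = 0.0463 fm.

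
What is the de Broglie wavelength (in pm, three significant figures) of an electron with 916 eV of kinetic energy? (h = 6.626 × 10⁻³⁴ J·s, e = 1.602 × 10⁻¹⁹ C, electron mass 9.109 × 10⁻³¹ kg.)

KE = 916 eV = 1.467 × 10⁻¹⁶ J.
p = √(2mKE) = √(2 × 9.109 × 10⁻³¹ × 1.467 × 10⁻¹⁶) = 1.635 × 10⁻²³ kg·m/s.
λ = h/p = 6.626 × 10⁻³⁴ / 1.635 × 10⁻²³ = 4.05 × 10⁻¹¹ m = 40.5 pm.

λ = 40.5 pm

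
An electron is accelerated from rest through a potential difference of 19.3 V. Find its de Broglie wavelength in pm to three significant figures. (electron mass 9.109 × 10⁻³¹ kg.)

λ = 279 pm

KE = eV = 1.602 × 10⁻¹⁹ × 19.30 = 3.092 × 10⁻¹⁸ J.
p = √(2mKE) = √(2 × 9.109 × 10⁻³¹ × 3.092 × 10⁻¹⁸) = 2.373 × 10⁻²⁴ kg·m/s.
λ = h/p = 6.626 × 10⁻³⁴ / 2.373 × 10⁻²⁴ = 2.79 × 10⁻¹⁰ m = 279 pm.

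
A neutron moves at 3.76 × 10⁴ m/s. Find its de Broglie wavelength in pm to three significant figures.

λ = 10.5 pm

p = mv = 1.675 × 10⁻²⁷ × 3.76 × 10⁴ = 6.298 × 10⁻²³ kg·m/s.
λ = h/p = 6.626 × 10⁻³⁴ / 6.298 × 10⁻²³ = 1.05 × 10⁻¹¹ m = 10.5 pm.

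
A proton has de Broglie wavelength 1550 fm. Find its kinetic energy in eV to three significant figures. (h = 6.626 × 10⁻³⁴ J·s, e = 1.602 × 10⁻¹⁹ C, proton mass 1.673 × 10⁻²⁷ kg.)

KE = 341 eV

p = h/λ = 6.626 × 10⁻³⁴ / 1.550 × 10⁻¹² = 4.275 × 10⁻²² kg·m/s.
KE = p²/(2m) = (4.275 × 10⁻²²)² / (2 × 1.673 × 10⁻²⁷) = 5.462 × 10⁻¹⁷ J = 341 eV.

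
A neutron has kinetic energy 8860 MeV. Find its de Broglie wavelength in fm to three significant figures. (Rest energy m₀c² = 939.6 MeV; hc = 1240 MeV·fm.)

Total energy E = KE + m₀c² = 8860 + 939.6 = 9799.6 MeV.
(pc)² = E² − (m₀c²)² = (9799.6)² − (939.6)² = 9.515 × 10⁷ MeV², so pc = 9754 MeV.
λ = hc/(pc) = 1240 MeV·fm / 9754 MeV = 0.127 fm.

λ = 0.127 fm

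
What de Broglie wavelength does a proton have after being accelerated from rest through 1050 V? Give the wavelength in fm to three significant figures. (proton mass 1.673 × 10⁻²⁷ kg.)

KE = eV = 1.602 × 10⁻¹⁹ × 1050 = 1.682 × 10⁻¹⁶ J.
p = √(2mKE) = √(2 × 1.673 × 10⁻²⁷ × 1.682 × 10⁻¹⁶) = 7.502 × 10⁻²² kg·m/s.
λ = h/p = 6.626 × 10⁻³⁴ / 7.502 × 10⁻²² = 8.83 × 10⁻¹³ m = 883 fm.

λ = 883 fm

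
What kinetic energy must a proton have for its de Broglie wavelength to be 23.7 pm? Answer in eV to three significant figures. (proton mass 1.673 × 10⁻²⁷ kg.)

KE = 1.46 eV

p = h/λ = 6.626 × 10⁻³⁴ / 2.370 × 10⁻¹¹ = 2.796 × 10⁻²³ kg·m/s.
KE = p²/(2m) = (2.796 × 10⁻²³)² / (2 × 1.673 × 10⁻²⁷) = 2.336 × 10⁻¹⁹ J = 1.46 eV.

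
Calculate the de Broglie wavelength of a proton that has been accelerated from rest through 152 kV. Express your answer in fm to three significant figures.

λ = 73.4 fm

KE = eV = 1.602 × 10⁻¹⁹ × 1.520 × 10⁵ = 2.435 × 10⁻¹⁴ J.
p = √(2mKE) = √(2 × 1.673 × 10⁻²⁷ × 2.435 × 10⁻¹⁴) = 9.026 × 10⁻²¹ kg·m/s.
λ = h/p = 6.626 × 10⁻³⁴ / 9.026 × 10⁻²¹ = 7.34 × 10⁻¹⁴ m = 73.4 fm.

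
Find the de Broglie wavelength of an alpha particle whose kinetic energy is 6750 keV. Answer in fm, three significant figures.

KE = 6750 keV = 1.081 × 10⁻¹² J.
p = √(2mKE) = √(2 × 6.645 × 10⁻²⁷ × 1.081 × 10⁻¹²) = 1.199 × 10⁻¹⁹ kg·m/s.
λ = h/p = 6.626 × 10⁻³⁴ / 1.199 × 10⁻¹⁹ = 5.53 × 10⁻¹⁵ m = 5.53 fm.

λ = 5.53 fm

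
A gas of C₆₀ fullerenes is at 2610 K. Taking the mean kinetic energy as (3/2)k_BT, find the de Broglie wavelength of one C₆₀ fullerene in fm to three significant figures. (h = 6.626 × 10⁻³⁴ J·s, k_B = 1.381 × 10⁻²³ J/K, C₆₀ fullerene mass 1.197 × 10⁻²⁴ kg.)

λ = 1840 fm

KE = (3/2)k_BT = 1.5 × 1.381 × 10⁻²³ × 2610 = 5.407 × 10⁻²⁰ J.
p = √(2mKE) = √(2 × 1.197 × 10⁻²⁴ × 5.407 × 10⁻²⁰) = 3.598 × 10⁻²² kg·m/s.
λ = h/p = 1.84 × 10⁻¹² m = 1840 fm.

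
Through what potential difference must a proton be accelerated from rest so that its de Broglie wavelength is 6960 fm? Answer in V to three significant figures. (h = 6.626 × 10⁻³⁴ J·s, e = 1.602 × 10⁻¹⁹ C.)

V = 16.9 V

p = h/λ = 6.626 × 10⁻³⁴ / 6.960 × 10⁻¹² = 9.520 × 10⁻²³ kg·m/s.
KE = p²/(2m) = 2.709 × 10⁻¹⁸ J.
V = KE/e = 2.709 × 10⁻¹⁸ / (1.602 × 10⁻¹⁹) = 16.9 V.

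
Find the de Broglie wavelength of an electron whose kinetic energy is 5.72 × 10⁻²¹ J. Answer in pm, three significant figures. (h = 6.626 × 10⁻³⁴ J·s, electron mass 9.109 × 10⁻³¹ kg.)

λ = 6490 pm

p = √(2mKE) = √(2 × 9.109 × 10⁻³¹ × 5.720 × 10⁻²¹) = 1.021 × 10⁻²⁵ kg·m/s.
λ = h/p = 6.626 × 10⁻³⁴ / 1.021 × 10⁻²⁵ = 6.49 × 10⁻⁹ m = 6490 pm.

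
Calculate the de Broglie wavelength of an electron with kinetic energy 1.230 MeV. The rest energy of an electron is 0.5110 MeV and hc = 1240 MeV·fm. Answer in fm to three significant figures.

Total energy E = KE + m₀c² = 1.230 + 0.5110 = 1.7410 MeV.
(pc)² = E² − (m₀c²)² = (1.7410)² − (0.5110)² = 2.770 MeV², so pc = 1.664 MeV.
λ = hc/(pc) = 1240 MeV·fm / 1.664 MeV = 745 fm.

λ = 745 fm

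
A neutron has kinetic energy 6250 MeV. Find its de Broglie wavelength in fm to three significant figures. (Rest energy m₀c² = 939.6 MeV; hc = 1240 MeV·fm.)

Total energy E = KE + m₀c² = 6250 + 939.6 = 7189.6 MeV.
(pc)² = E² − (m₀c²)² = (7189.6)² − (939.6)² = 5.081 × 10⁷ MeV², so pc = 7128 MeV.
λ = hc/(pc) = 1240 MeV·fm / 7128 MeV = 0.174 fm.

λ = 0.174 fm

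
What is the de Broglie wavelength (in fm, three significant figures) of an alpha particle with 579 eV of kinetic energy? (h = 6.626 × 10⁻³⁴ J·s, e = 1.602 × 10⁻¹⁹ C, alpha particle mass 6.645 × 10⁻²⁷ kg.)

KE = 579 eV = 9.276 × 10⁻¹⁷ J.
p = √(2mKE) = √(2 × 6.645 × 10⁻²⁷ × 9.276 × 10⁻¹⁷) = 1.110 × 10⁻²¹ kg·m/s.
λ = h/p = 6.626 × 10⁻³⁴ / 1.110 × 10⁻²¹ = 5.97 × 10⁻¹³ m = 597 fm.

λ = 597 fm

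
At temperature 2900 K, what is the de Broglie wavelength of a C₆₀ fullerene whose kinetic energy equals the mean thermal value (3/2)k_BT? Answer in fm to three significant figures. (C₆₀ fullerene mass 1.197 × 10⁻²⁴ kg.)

KE = (3/2)k_BT = 1.5 × 1.381 × 10⁻²³ × 2900 = 6.007 × 10⁻²⁰ J.
p = √(2mKE) = √(2 × 1.197 × 10⁻²⁴ × 6.007 × 10⁻²⁰) = 3.792 × 10⁻²² kg·m/s.
λ = h/p = 1.75 × 10⁻¹² m = 1750 fm.

λ = 1750 fm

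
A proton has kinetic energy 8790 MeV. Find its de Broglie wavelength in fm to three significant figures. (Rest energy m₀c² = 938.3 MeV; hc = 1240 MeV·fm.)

Total energy E = KE + m₀c² = 8790 + 938.3 = 9728.3 MeV.
(pc)² = E² − (m₀c²)² = (9728.3)² − (938.3)² = 9.376 × 10⁷ MeV², so pc = 9683 MeV.
λ = hc/(pc) = 1240 MeV·fm / 9683 MeV = 0.128 fm.

λ = 0.128 fm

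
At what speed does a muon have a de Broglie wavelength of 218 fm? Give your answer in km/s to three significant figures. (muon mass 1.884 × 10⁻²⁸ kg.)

p = h/λ = 6.626 × 10⁻³⁴ / 2.180 × 10⁻¹³ = 3.039 × 10⁻²¹ kg·m/s.
v = p/m = 3.039 × 10⁻²¹ / 1.884 × 10⁻²⁸ = 1.61 × 10⁷ m/s = 1.61 × 10⁴ km/s.

v = 1.61 × 10⁴ km/s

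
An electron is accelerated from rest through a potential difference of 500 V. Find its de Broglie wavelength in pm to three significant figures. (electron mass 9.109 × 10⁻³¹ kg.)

KE = eV = 1.602 × 10⁻¹⁹ × 500.0 = 8.010 × 10⁻¹⁷ J.
p = √(2mKE) = √(2 × 9.109 × 10⁻³¹ × 8.010 × 10⁻¹⁷) = 1.208 × 10⁻²³ kg·m/s.
λ = h/p = 6.626 × 10⁻³⁴ / 1.208 × 10⁻²³ = 5.49 × 10⁻¹¹ m = 54.9 pm.

λ = 54.9 pm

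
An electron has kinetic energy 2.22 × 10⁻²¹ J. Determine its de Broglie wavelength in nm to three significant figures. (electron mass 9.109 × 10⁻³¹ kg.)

λ = 10.4 nm

p = √(2mKE) = √(2 × 9.109 × 10⁻³¹ × 2.220 × 10⁻²¹) = 6.360 × 10⁻²⁶ kg·m/s.
λ = h/p = 6.626 × 10⁻³⁴ / 6.360 × 10⁻²⁶ = 1.04 × 10⁻⁸ m = 10.4 nm.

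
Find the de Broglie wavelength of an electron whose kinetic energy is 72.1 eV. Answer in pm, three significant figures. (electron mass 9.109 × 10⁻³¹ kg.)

λ = 144 pm

KE = 72.1 eV = 1.155 × 10⁻¹⁷ J.
p = √(2mKE) = √(2 × 9.109 × 10⁻³¹ × 1.155 × 10⁻¹⁷) = 4.587 × 10⁻²⁴ kg·m/s.
λ = h/p = 6.626 × 10⁻³⁴ / 4.587 × 10⁻²⁴ = 1.44 × 10⁻¹⁰ m = 144 pm.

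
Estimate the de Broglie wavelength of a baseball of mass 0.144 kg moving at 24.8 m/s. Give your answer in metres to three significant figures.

p = mv = 0.144 × 24.8 = 3.571 kg·m/s.
λ = h/p = 6.626 × 10⁻³⁴ / 3.571 = 1.86 × 10⁻³⁴ m.

λ = 1.86 × 10⁻³⁴ m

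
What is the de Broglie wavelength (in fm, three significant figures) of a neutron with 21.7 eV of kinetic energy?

λ = 6140 fm

KE = 21.7 eV = 3.476 × 10⁻¹⁸ J.
p = √(2mKE) = √(2 × 1.675 × 10⁻²⁷ × 3.476 × 10⁻¹⁸) = 1.079 × 10⁻²² kg·m/s.
λ = h/p = 6.626 × 10⁻³⁴ / 1.079 × 10⁻²² = 6.14 × 10⁻¹² m = 6140 fm.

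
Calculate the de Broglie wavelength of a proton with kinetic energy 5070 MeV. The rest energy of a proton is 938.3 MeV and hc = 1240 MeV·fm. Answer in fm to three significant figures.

λ = 0.209 fm

Total energy E = KE + m₀c² = 5070 + 938.3 = 6008.3 MeV.
(pc)² = E² − (m₀c²)² = (6008.3)² − (938.3)² = 3.522 × 10⁷ MeV², so pc = 5935 MeV.
λ = hc/(pc) = 1240 MeV·fm / 5935 MeV = 0.209 fm.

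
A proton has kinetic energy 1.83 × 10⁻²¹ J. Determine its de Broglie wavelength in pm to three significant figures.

λ = 268 pm

p = √(2mKE) = √(2 × 1.673 × 10⁻²⁷ × 1.830 × 10⁻²¹) = 2.475 × 10⁻²⁴ kg·m/s.
λ = h/p = 6.626 × 10⁻³⁴ / 2.475 × 10⁻²⁴ = 2.68 × 10⁻¹⁰ m = 268 pm.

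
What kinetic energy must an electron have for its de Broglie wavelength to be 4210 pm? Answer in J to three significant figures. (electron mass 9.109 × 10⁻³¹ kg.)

p = h/λ = 6.626 × 10⁻³⁴ / 4.210 × 10⁻⁹ = 1.574 × 10⁻²⁵ kg·m/s.
KE = p²/(2m) = (1.574 × 10⁻²⁵)² / (2 × 9.109 × 10⁻³¹) = 1.360 × 10⁻²⁰ J = 1.36 × 10⁻²⁰ J.

KE = 1.36 × 10⁻²⁰ J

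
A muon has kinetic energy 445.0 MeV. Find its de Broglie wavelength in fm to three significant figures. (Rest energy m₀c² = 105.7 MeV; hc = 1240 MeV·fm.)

Total energy E = KE + m₀c² = 445.0 + 105.7 = 550.7 MeV.
(pc)² = E² − (m₀c²)² = (550.7)² − (105.7)² = 2.921 × 10⁵ MeV², so pc = 540.5 MeV.
λ = hc/(pc) = 1240 MeV·fm / 540.5 MeV = 2.29 fm.

λ = 2.29 fm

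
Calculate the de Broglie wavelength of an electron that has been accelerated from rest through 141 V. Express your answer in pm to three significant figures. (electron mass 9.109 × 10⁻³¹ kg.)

KE = eV = 1.602 × 10⁻¹⁹ × 141.0 = 2.259 × 10⁻¹⁷ J.
p = √(2mKE) = √(2 × 9.109 × 10⁻³¹ × 2.259 × 10⁻¹⁷) = 6.415 × 10⁻²⁴ kg·m/s.
λ = h/p = 6.626 × 10⁻³⁴ / 6.415 × 10⁻²⁴ = 1.03 × 10⁻¹⁰ m = 103 pm.

λ = 103 pm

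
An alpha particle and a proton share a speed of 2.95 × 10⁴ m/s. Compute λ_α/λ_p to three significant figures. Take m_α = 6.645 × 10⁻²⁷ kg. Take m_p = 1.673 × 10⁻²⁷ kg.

At fixed v, p = mv so λ = h/(mv) ∝ 1/m.
λ_α/λ_p = m_p/m_α = 1.673 × 10⁻²⁷/6.645 × 10⁻²⁷ = 0.252.

λ_α/λ_p = 0.252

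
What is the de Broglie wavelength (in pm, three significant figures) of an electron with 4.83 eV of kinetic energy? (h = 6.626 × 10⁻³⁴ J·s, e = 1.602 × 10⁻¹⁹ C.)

λ = 558 pm

KE = 4.83 eV = 7.738 × 10⁻¹⁹ J.
p = √(2mKE) = √(2 × 9.109 × 10⁻³¹ × 7.738 × 10⁻¹⁹) = 1.187 × 10⁻²⁴ kg·m/s.
λ = h/p = 6.626 × 10⁻³⁴ / 1.187 × 10⁻²⁴ = 5.58 × 10⁻¹⁰ m = 558 pm.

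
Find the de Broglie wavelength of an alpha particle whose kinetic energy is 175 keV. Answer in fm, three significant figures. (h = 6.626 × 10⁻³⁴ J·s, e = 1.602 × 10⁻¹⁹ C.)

KE = 175 keV = 2.804 × 10⁻¹⁴ J.
p = √(2mKE) = √(2 × 6.645 × 10⁻²⁷ × 2.804 × 10⁻¹⁴) = 1.930 × 10⁻²⁰ kg·m/s.
λ = h/p = 6.626 × 10⁻³⁴ / 1.930 × 10⁻²⁰ = 3.43 × 10⁻¹⁴ m = 34.3 fm.

λ = 34.3 fm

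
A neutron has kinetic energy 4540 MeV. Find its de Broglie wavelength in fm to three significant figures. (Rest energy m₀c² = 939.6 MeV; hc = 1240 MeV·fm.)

Total energy E = KE + m₀c² = 4540 + 939.6 = 5479.6 MeV.
(pc)² = E² − (m₀c²)² = (5479.6)² − (939.6)² = 2.914 × 10⁷ MeV², so pc = 5398 MeV.
λ = hc/(pc) = 1240 MeV·fm / 5398 MeV = 0.230 fm.

λ = 0.230 fm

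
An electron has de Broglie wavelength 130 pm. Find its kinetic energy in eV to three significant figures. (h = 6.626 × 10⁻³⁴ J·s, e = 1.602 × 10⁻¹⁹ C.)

p = h/λ = 6.626 × 10⁻³⁴ / 1.300 × 10⁻¹⁰ = 5.097 × 10⁻²⁴ kg·m/s.
KE = p²/(2m) = (5.097 × 10⁻²⁴)² / (2 × 9.109 × 10⁻³¹) = 1.426 × 10⁻¹⁷ J = 89.0 eV.

KE = 89.0 eV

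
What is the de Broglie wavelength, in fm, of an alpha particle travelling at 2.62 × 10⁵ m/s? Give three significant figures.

p = mv = 6.645 × 10⁻²⁷ × 2.62 × 10⁵ = 1.741 × 10⁻²¹ kg·m/s.
λ = h/p = 6.626 × 10⁻³⁴ / 1.741 × 10⁻²¹ = 3.81 × 10⁻¹³ m = 381 fm.

λ = 381 fm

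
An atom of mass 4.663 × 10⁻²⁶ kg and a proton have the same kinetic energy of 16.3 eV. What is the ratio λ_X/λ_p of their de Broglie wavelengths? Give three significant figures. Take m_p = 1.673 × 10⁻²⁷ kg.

λ_X/λ_p = 0.189

At fixed KE, p = √(2mKE) so λ = h/p ∝ 1/√m.
λ_X/λ_p = √(m_p/m_X) = √(1.673 × 10⁻²⁷/4.663 × 10⁻²⁶) = √(0.03588) = 0.189.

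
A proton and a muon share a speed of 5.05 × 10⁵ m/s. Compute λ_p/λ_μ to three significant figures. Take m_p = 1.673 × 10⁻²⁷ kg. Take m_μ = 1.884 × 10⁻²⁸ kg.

λ_p/λ_μ = 0.113

At fixed v, p = mv so λ = h/(mv) ∝ 1/m.
λ_p/λ_μ = m_μ/m_p = 1.884 × 10⁻²⁸/1.673 × 10⁻²⁷ = 0.113.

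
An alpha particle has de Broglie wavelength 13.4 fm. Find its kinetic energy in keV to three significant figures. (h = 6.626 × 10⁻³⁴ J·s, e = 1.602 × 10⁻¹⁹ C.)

KE = 1150 keV

p = h/λ = 6.626 × 10⁻³⁴ / 1.340 × 10⁻¹⁴ = 4.945 × 10⁻²⁰ kg·m/s.
KE = p²/(2m) = (4.945 × 10⁻²⁰)² / (2 × 6.645 × 10⁻²⁷) = 1.840 × 10⁻¹³ J = 1150 keV.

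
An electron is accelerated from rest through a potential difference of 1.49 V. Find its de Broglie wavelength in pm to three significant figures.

KE = eV = 1.602 × 10⁻¹⁹ × 1.490 = 2.387 × 10⁻¹⁹ J.
p = √(2mKE) = √(2 × 9.109 × 10⁻³¹ × 2.387 × 10⁻¹⁹) = 6.594 × 10⁻²⁵ kg·m/s.
λ = h/p = 6.626 × 10⁻³⁴ / 6.594 × 10⁻²⁵ = 1.00 × 10⁻⁹ m = 1000 pm.

λ = 1000 pm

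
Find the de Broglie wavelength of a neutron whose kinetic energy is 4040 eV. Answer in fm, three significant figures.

KE = 4040 eV = 6.472 × 10⁻¹⁶ J.
p = √(2mKE) = √(2 × 1.675 × 10⁻²⁷ × 6.472 × 10⁻¹⁶) = 1.472 × 10⁻²¹ kg·m/s.
λ = h/p = 6.626 × 10⁻³⁴ / 1.472 × 10⁻²¹ = 4.50 × 10⁻¹³ m = 450 fm.

λ = 450 fm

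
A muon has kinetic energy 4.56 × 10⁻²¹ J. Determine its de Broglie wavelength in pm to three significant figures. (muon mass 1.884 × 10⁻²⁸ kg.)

λ = 505 pm

p = √(2mKE) = √(2 × 1.884 × 10⁻²⁸ × 4.560 × 10⁻²¹) = 1.311 × 10⁻²⁴ kg·m/s.
λ = h/p = 6.626 × 10⁻³⁴ / 1.311 × 10⁻²⁴ = 5.05 × 10⁻¹⁰ m = 505 pm.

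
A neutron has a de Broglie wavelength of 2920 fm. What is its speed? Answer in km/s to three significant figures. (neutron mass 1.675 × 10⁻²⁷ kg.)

v = 135 km/s

p = h/λ = 6.626 × 10⁻³⁴ / 2.920 × 10⁻¹² = 2.269 × 10⁻²² kg·m/s.
v = p/m = 2.269 × 10⁻²² / 1.675 × 10⁻²⁷ = 1.35 × 10⁵ m/s = 135 km/s.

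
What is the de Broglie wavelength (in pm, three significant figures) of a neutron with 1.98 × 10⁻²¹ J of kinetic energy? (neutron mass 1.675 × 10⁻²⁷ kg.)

p = √(2mKE) = √(2 × 1.675 × 10⁻²⁷ × 1.980 × 10⁻²¹) = 2.575 × 10⁻²⁴ kg·m/s.
λ = h/p = 6.626 × 10⁻³⁴ / 2.575 × 10⁻²⁴ = 2.57 × 10⁻¹⁰ m = 257 pm.

λ = 257 pm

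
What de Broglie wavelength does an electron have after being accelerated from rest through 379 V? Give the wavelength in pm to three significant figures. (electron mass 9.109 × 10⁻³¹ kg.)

λ = 63.0 pm

KE = eV = 1.602 × 10⁻¹⁹ × 379.0 = 6.072 × 10⁻¹⁷ J.
p = √(2mKE) = √(2 × 9.109 × 10⁻³¹ × 6.072 × 10⁻¹⁷) = 1.052 × 10⁻²³ kg·m/s.
λ = h/p = 6.626 × 10⁻³⁴ / 1.052 × 10⁻²³ = 6.30 × 10⁻¹¹ m = 63.0 pm.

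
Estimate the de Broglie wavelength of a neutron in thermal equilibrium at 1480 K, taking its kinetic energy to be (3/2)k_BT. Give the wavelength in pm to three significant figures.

λ = 65.4 pm

KE = (3/2)k_BT = 1.5 × 1.381 × 10⁻²³ × 1480 = 3.066 × 10⁻²⁰ J.
p = √(2mKE) = √(2 × 1.675 × 10⁻²⁷ × 3.066 × 10⁻²⁰) = 1.013 × 10⁻²³ kg·m/s.
λ = h/p = 6.54 × 10⁻¹¹ m = 65.4 pm.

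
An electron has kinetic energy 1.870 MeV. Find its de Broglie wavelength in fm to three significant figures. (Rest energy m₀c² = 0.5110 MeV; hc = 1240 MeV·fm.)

λ = 533 fm

Total energy E = KE + m₀c² = 1.870 + 0.5110 = 2.3810 MeV.
(pc)² = E² − (m₀c²)² = (2.3810)² − (0.5110)² = 5.408 MeV², so pc = 2.326 MeV.
λ = hc/(pc) = 1240 MeV·fm / 2.326 MeV = 533 fm.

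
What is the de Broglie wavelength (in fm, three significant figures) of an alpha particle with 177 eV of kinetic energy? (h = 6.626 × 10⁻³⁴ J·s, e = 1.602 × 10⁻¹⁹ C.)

KE = 177 eV = 2.836 × 10⁻¹⁷ J.
p = √(2mKE) = √(2 × 6.645 × 10⁻²⁷ × 2.836 × 10⁻¹⁷) = 6.139 × 10⁻²² kg·m/s.
λ = h/p = 6.626 × 10⁻³⁴ / 6.139 × 10⁻²² = 1.08 × 10⁻¹² m = 1080 fm.

λ = 1080 fm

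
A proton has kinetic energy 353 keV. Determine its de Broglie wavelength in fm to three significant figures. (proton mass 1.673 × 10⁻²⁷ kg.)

λ = 48.2 fm

KE = 353 keV = 5.655 × 10⁻¹⁴ J.
p = √(2mKE) = √(2 × 1.673 × 10⁻²⁷ × 5.655 × 10⁻¹⁴) = 1.376 × 10⁻²⁰ kg·m/s.
λ = h/p = 6.626 × 10⁻³⁴ / 1.376 × 10⁻²⁰ = 4.82 × 10⁻¹⁴ m = 48.2 fm.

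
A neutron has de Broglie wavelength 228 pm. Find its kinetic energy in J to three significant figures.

KE = 2.52 × 10⁻²¹ J

p = h/λ = 6.626 × 10⁻³⁴ / 2.280 × 10⁻¹⁰ = 2.906 × 10⁻²⁴ kg·m/s.
KE = p²/(2m) = (2.906 × 10⁻²⁴)² / (2 × 1.675 × 10⁻²⁷) = 2.521 × 10⁻²¹ J = 2.52 × 10⁻²¹ J.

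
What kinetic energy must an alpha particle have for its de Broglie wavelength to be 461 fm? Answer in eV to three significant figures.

p = h/λ = 6.626 × 10⁻³⁴ / 4.610 × 10⁻¹³ = 1.437 × 10⁻²¹ kg·m/s.
KE = p²/(2m) = (1.437 × 10⁻²¹)² / (2 × 6.645 × 10⁻²⁷) = 1.554 × 10⁻¹⁶ J = 970 eV.

KE = 970 eV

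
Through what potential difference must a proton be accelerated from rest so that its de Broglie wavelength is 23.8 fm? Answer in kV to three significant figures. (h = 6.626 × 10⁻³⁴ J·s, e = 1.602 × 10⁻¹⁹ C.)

V = 1450 kV

p = h/λ = 6.626 × 10⁻³⁴ / 2.380 × 10⁻¹⁴ = 2.784 × 10⁻²⁰ kg·m/s.
KE = p²/(2m) = 2.316 × 10⁻¹³ J.
V = KE/e = 2.316 × 10⁻¹³ / (1.602 × 10⁻¹⁹) = 1450 kV.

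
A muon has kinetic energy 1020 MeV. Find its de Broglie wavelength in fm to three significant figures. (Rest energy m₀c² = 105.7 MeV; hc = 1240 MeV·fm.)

λ = 1.11 fm

Total energy E = KE + m₀c² = 1020 + 105.7 = 1125.7 MeV.
(pc)² = E² − (m₀c²)² = (1125.7)² − (105.7)² = 1.256 × 10⁶ MeV², so pc = 1121 MeV.
λ = hc/(pc) = 1240 MeV·fm / 1121 MeV = 1.11 fm.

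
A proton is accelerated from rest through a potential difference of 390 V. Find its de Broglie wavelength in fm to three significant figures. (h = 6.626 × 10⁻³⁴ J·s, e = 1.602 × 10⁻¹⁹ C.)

KE = eV = 1.602 × 10⁻¹⁹ × 390.0 = 6.248 × 10⁻¹⁷ J.
p = √(2mKE) = √(2 × 1.673 × 10⁻²⁷ × 6.248 × 10⁻¹⁷) = 4.572 × 10⁻²² kg·m/s.
λ = h/p = 6.626 × 10⁻³⁴ / 4.572 × 10⁻²² = 1.45 × 10⁻¹² m = 1450 fm.

λ = 1450 fm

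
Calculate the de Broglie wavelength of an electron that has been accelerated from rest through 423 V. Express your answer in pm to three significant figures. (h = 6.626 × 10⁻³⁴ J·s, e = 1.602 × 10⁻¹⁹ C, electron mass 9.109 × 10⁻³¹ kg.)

λ = 59.6 pm

KE = eV = 1.602 × 10⁻¹⁹ × 423.0 = 6.776 × 10⁻¹⁷ J.
p = √(2mKE) = √(2 × 9.109 × 10⁻³¹ × 6.776 × 10⁻¹⁷) = 1.111 × 10⁻²³ kg·m/s.
λ = h/p = 6.626 × 10⁻³⁴ / 1.111 × 10⁻²³ = 5.96 × 10⁻¹¹ m = 59.6 pm.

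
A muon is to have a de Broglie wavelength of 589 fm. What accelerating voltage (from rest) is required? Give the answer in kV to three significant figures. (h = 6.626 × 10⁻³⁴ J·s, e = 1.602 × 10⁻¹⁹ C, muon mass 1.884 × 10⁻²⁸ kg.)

V = 21.0 kV

p = h/λ = 6.626 × 10⁻³⁴ / 5.890 × 10⁻¹³ = 1.125 × 10⁻²¹ kg·m/s.
KE = p²/(2m) = 3.359 × 10⁻¹⁵ J.
V = KE/e = 3.359 × 10⁻¹⁵ / (1.602 × 10⁻¹⁹) = 21.0 kV.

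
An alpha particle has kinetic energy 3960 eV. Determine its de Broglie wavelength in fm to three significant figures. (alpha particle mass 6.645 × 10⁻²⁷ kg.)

KE = 3960 eV = 6.344 × 10⁻¹⁶ J.
p = √(2mKE) = √(2 × 6.645 × 10⁻²⁷ × 6.344 × 10⁻¹⁶) = 2.904 × 10⁻²¹ kg·m/s.
λ = h/p = 6.626 × 10⁻³⁴ / 2.904 × 10⁻²¹ = 2.28 × 10⁻¹³ m = 228 fm.

λ = 228 fm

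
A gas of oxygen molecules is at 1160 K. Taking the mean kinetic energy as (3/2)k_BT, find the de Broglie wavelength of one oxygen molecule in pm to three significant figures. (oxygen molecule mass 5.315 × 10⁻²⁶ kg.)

λ = 13.1 pm

KE = (3/2)k_BT = 1.5 × 1.381 × 10⁻²³ × 1160 = 2.403 × 10⁻²⁰ J.
p = √(2mKE) = √(2 × 5.315 × 10⁻²⁶ × 2.403 × 10⁻²⁰) = 5.054 × 10⁻²³ kg·m/s.
λ = h/p = 1.31 × 10⁻¹¹ m = 13.1 pm.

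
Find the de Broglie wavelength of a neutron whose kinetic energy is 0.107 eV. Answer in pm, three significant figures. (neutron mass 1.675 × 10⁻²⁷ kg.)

λ = 87.4 pm

KE = 0.107 eV = 1.714 × 10⁻²⁰ J.
p = √(2mKE) = √(2 × 1.675 × 10⁻²⁷ × 1.714 × 10⁻²⁰) = 7.578 × 10⁻²⁴ kg·m/s.
λ = h/p = 6.626 × 10⁻³⁴ / 7.578 × 10⁻²⁴ = 8.74 × 10⁻¹¹ m = 87.4 pm.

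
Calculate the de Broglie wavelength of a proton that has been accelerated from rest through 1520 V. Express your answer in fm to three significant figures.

KE = eV = 1.602 × 10⁻¹⁹ × 1520 = 2.435 × 10⁻¹⁶ J.
p = √(2mKE) = √(2 × 1.673 × 10⁻²⁷ × 2.435 × 10⁻¹⁶) = 9.026 × 10⁻²² kg·m/s.
λ = h/p = 6.626 × 10⁻³⁴ / 9.026 × 10⁻²² = 7.34 × 10⁻¹³ m = 734 fm.

λ = 734 fm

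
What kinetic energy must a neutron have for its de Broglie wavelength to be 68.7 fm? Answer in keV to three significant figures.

p = h/λ = 6.626 × 10⁻³⁴ / 6.870 × 10⁻¹⁴ = 9.645 × 10⁻²¹ kg·m/s.
KE = p²/(2m) = (9.645 × 10⁻²¹)² / (2 × 1.675 × 10⁻²⁷) = 2.777 × 10⁻¹⁴ J = 173 keV.

KE = 173 keV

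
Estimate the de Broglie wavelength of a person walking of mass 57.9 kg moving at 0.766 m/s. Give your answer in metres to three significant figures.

λ = 1.49 × 10⁻³⁵ m

p = mv = 57.9 × 0.766 = 4.435 × 10¹ kg·m/s.
λ = h/p = 6.626 × 10⁻³⁴ / 4.435 × 10¹ = 1.49 × 10⁻³⁵ m.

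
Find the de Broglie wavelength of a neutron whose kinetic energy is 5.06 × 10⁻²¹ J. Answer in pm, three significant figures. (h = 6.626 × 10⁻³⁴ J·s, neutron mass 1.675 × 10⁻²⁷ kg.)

λ = 161 pm

p = √(2mKE) = √(2 × 1.675 × 10⁻²⁷ × 5.060 × 10⁻²¹) = 4.117 × 10⁻²⁴ kg·m/s.
λ = h/p = 6.626 × 10⁻³⁴ / 4.117 × 10⁻²⁴ = 1.61 × 10⁻¹⁰ m = 161 pm.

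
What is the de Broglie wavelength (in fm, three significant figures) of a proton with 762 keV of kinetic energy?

KE = 762 keV = 1.221 × 10⁻¹³ J.
p = √(2mKE) = √(2 × 1.673 × 10⁻²⁷ × 1.221 × 10⁻¹³) = 2.021 × 10⁻²⁰ kg·m/s.
λ = h/p = 6.626 × 10⁻³⁴ / 2.021 × 10⁻²⁰ = 3.28 × 10⁻¹⁴ m = 32.8 fm.

λ = 32.8 fm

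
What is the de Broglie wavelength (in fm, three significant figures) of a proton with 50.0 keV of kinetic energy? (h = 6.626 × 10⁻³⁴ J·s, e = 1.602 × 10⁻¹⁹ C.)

KE = 50.0 keV = 8.010 × 10⁻¹⁵ J.
p = √(2mKE) = √(2 × 1.673 × 10⁻²⁷ × 8.010 × 10⁻¹⁵) = 5.177 × 10⁻²¹ kg·m/s.
λ = h/p = 6.626 × 10⁻³⁴ / 5.177 × 10⁻²¹ = 1.28 × 10⁻¹³ m = 128 fm.

λ = 128 fm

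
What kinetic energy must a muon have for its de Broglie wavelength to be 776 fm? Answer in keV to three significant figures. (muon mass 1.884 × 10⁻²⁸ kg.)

p = h/λ = 6.626 × 10⁻³⁴ / 7.760 × 10⁻¹³ = 8.539 × 10⁻²² kg·m/s.
KE = p²/(2m) = (8.539 × 10⁻²²)² / (2 × 1.884 × 10⁻²⁸) = 1.935 × 10⁻¹⁵ J = 12.1 keV.

KE = 12.1 keV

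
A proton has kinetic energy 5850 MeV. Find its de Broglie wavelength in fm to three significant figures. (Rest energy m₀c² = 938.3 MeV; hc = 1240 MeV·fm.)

Total energy E = KE + m₀c² = 5850 + 938.3 = 6788.3 MeV.
(pc)² = E² − (m₀c²)² = (6788.3)² − (938.3)² = 4.520 × 10⁷ MeV², so pc = 6723 MeV.
λ = hc/(pc) = 1240 MeV·fm / 6723 MeV = 0.184 fm.

λ = 0.184 fm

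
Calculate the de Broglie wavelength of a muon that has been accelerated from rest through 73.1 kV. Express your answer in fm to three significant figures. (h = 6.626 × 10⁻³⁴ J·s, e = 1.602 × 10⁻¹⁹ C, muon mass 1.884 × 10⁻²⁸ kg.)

λ = 315 fm

KE = eV = 1.602 × 10⁻¹⁹ × 7.310 × 10⁴ = 1.171 × 10⁻¹⁴ J.
p = √(2mKE) = √(2 × 1.884 × 10⁻²⁸ × 1.171 × 10⁻¹⁴) = 2.101 × 10⁻²¹ kg·m/s.
λ = h/p = 6.626 × 10⁻³⁴ / 2.101 × 10⁻²¹ = 3.15 × 10⁻¹³ m = 315 fm.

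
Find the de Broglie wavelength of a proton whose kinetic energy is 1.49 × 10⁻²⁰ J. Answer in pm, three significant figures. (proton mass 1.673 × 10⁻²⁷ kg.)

p = √(2mKE) = √(2 × 1.673 × 10⁻²⁷ × 1.490 × 10⁻²⁰) = 7.061 × 10⁻²⁴ kg·m/s.
λ = h/p = 6.626 × 10⁻³⁴ / 7.061 × 10⁻²⁴ = 9.38 × 10⁻¹¹ m = 93.8 pm.

λ = 93.8 pm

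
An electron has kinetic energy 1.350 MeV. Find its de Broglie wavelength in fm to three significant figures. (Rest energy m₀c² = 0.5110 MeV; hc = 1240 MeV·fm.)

λ = 693 fm

Total energy E = KE + m₀c² = 1.350 + 0.5110 = 1.8610 MeV.
(pc)² = E² − (m₀c²)² = (1.8610)² − (0.5110)² = 3.202 MeV², so pc = 1.789 MeV.
λ = hc/(pc) = 1240 MeV·fm / 1.789 MeV = 693 fm.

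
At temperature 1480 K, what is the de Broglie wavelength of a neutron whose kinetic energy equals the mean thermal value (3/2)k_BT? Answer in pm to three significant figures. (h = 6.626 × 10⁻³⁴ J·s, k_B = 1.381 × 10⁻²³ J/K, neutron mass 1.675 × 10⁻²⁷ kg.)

λ = 65.4 pm

KE = (3/2)k_BT = 1.5 × 1.381 × 10⁻²³ × 1480 = 3.066 × 10⁻²⁰ J.
p = √(2mKE) = √(2 × 1.675 × 10⁻²⁷ × 3.066 × 10⁻²⁰) = 1.013 × 10⁻²³ kg·m/s.
λ = h/p = 6.54 × 10⁻¹¹ m = 65.4 pm.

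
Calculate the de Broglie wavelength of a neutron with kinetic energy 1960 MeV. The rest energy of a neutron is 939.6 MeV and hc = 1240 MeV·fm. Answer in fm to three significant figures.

Total energy E = KE + m₀c² = 1960 + 939.6 = 2899.6 MeV.
(pc)² = E² − (m₀c²)² = (2899.6)² − (939.6)² = 7.525 × 10⁶ MeV², so pc = 2743 MeV.
λ = hc/(pc) = 1240 MeV·fm / 2743 MeV = 0.452 fm.

λ = 0.452 fm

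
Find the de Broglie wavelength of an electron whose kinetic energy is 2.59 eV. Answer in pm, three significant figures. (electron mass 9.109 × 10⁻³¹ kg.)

λ = 762 pm

KE = 2.59 eV = 4.149 × 10⁻¹⁹ J.
p = √(2mKE) = √(2 × 9.109 × 10⁻³¹ × 4.149 × 10⁻¹⁹) = 8.694 × 10⁻²⁵ kg·m/s.
λ = h/p = 6.626 × 10⁻³⁴ / 8.694 × 10⁻²⁵ = 7.62 × 10⁻¹⁰ m = 762 pm.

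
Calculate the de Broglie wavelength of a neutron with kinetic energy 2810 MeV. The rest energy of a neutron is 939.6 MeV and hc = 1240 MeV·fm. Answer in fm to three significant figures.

Total energy E = KE + m₀c² = 2810 + 939.6 = 3749.6 MeV.
(pc)² = E² − (m₀c²)² = (3749.6)² − (939.6)² = 1.318 × 10⁷ MeV², so pc = 3630 MeV.
λ = hc/(pc) = 1240 MeV·fm / 3630 MeV = 0.342 fm.

λ = 0.342 fm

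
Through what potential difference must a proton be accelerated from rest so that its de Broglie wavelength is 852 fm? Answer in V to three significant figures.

V = 1130 V

p = h/λ = 6.626 × 10⁻³⁴ / 8.520 × 10⁻¹³ = 7.777 × 10⁻²² kg·m/s.
KE = p²/(2m) = 1.808 × 10⁻¹⁶ J.
V = KE/e = 1.808 × 10⁻¹⁶ / (1.602 × 10⁻¹⁹) = 1130 V.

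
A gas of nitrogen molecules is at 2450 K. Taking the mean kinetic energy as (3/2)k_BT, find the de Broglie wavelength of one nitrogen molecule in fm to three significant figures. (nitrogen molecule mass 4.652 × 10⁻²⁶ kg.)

KE = (3/2)k_BT = 1.5 × 1.381 × 10⁻²³ × 2450 = 5.075 × 10⁻²⁰ J.
p = √(2mKE) = √(2 × 4.652 × 10⁻²⁶ × 5.075 × 10⁻²⁰) = 6.872 × 10⁻²³ kg·m/s.
λ = h/p = 9.64 × 10⁻¹² m = 9640 fm.

λ = 9640 fm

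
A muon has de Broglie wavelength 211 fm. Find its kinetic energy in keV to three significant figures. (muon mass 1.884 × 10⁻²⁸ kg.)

p = h/λ = 6.626 × 10⁻³⁴ / 2.110 × 10⁻¹³ = 3.140 × 10⁻²¹ kg·m/s.
KE = p²/(2m) = (3.140 × 10⁻²¹)² / (2 × 1.884 × 10⁻²⁸) = 2.617 × 10⁻¹⁴ J = 163 keV.

KE = 163 keV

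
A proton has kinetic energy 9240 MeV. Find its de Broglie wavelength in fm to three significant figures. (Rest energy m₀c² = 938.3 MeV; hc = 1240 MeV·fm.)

Total energy E = KE + m₀c² = 9240 + 938.3 = 10178.3 MeV.
(pc)² = E² − (m₀c²)² = (10178.3)² − (938.3)² = 1.027 × 10⁸ MeV², so pc = 1.013 × 10⁴ MeV.
λ = hc/(pc) = 1240 MeV·fm / 1.013 × 10⁴ MeV = 0.122 fm.

λ = 0.122 fm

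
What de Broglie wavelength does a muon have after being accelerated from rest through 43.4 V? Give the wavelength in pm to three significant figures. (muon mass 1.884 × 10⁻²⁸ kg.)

λ = 12.9 pm

KE = eV = 1.602 × 10⁻¹⁹ × 43.40 = 6.953 × 10⁻¹⁸ J.
p = √(2mKE) = √(2 × 1.884 × 10⁻²⁸ × 6.953 × 10⁻¹⁸) = 5.118 × 10⁻²³ kg·m/s.
λ = h/p = 6.626 × 10⁻³⁴ / 5.118 × 10⁻²³ = 1.29 × 10⁻¹¹ m = 12.9 pm.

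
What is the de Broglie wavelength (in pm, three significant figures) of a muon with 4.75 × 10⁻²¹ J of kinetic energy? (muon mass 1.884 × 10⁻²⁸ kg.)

p = √(2mKE) = √(2 × 1.884 × 10⁻²⁸ × 4.750 × 10⁻²¹) = 1.338 × 10⁻²⁴ kg·m/s.
λ = h/p = 6.626 × 10⁻³⁴ / 1.338 × 10⁻²⁴ = 4.95 × 10⁻¹⁰ m = 495 pm.

λ = 495 pm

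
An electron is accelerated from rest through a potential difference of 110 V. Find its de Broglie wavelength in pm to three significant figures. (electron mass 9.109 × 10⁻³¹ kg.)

λ = 117 pm

KE = eV = 1.602 × 10⁻¹⁹ × 110.0 = 1.762 × 10⁻¹⁷ J.
p = √(2mKE) = √(2 × 9.109 × 10⁻³¹ × 1.762 × 10⁻¹⁷) = 5.666 × 10⁻²⁴ kg·m/s.
λ = h/p = 6.626 × 10⁻³⁴ / 5.666 × 10⁻²⁴ = 1.17 × 10⁻¹⁰ m = 117 pm.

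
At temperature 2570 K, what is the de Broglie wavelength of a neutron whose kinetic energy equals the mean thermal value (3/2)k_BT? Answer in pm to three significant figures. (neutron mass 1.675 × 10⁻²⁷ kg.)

λ = 49.6 pm

KE = (3/2)k_BT = 1.5 × 1.381 × 10⁻²³ × 2570 = 5.324 × 10⁻²⁰ J.
p = √(2mKE) = √(2 × 1.675 × 10⁻²⁷ × 5.324 × 10⁻²⁰) = 1.335 × 10⁻²³ kg·m/s.
λ = h/p = 4.96 × 10⁻¹¹ m = 49.6 pm.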